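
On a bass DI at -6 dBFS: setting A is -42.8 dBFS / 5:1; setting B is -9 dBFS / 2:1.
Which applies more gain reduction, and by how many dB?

A, by 27.94 dB

A: overshoot 36.8 dB → output overshoot 7.36 dB → GR 29.44 dB.
B: overshoot 3 dB → output overshoot 1.5 dB → GR 1.5 dB.
A applies 27.94 dB more gain reduction.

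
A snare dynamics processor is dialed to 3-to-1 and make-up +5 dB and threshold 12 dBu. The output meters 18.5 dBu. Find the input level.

Stripping the +5 dB make-up gives 13.5 dBu at the gain stage.
The compressed level sits 13.5 − 12 = 1.5 dB over threshold.
Before 3:1 compression the overshoot was 1.5 × 3 = 4.5 dB, so input = 12 + 4.5 = 16.5 dBu.

16.5 dBu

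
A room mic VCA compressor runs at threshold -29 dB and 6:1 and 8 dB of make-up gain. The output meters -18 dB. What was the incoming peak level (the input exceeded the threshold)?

Remove make-up: -18 − 8 = -26 dB.
That's 3 dB above the -29 dB threshold.
Before 6:1 compression the overshoot was 3 × 6 = 18 dB, so input = -29 + 18 = -11 dB.

-11 dB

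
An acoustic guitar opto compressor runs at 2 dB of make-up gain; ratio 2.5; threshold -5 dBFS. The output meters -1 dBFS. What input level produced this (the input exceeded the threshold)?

Before make-up, the level was -1 − 2 = -3 dBFS.
The compressed level sits -3 − (-5) = 2 dB over threshold.
Undo the ratio: input overshoot = 2 × 2.5 = 5 dB, giving input = 0 dBFS.

0 dBFS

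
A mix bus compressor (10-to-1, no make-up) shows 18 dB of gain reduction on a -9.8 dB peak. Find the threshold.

-29.8 dB

Input is 20 dB above T (since output overshoot × R = input overshoot: (-27.8 − T)·10 = -9.8 − T gives T = -29.8 dB).
Check: -29.8 + (-9.8 − (-29.8))/10 = -29.8 + 2 = -27.8 dB. ✓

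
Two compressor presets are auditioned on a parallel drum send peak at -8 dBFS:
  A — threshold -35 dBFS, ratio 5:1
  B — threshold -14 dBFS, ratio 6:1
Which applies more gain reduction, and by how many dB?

A: overshoot 27 dB → output overshoot 5.4 dB → GR 21.6 dB.
B: overshoot 6 dB → output overshoot 1 dB → GR 5 dB.
A applies 16.6 dB more gain reduction.

A, by 16.6 dB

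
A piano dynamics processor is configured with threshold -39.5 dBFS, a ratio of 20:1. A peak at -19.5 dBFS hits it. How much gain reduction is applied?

-19.5 dBFS exceeds the threshold by 20 dB.
At 20:1, output sits 20/20 = 1 dB above threshold.
Gain reduction = 20 − 1 = 19 dB.

19 dB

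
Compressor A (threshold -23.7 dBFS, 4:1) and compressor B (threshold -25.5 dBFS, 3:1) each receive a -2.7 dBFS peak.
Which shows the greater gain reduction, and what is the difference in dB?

A, by 0.55 dB

A: 21 dB over, compressed to 5.25 dB over, so 15.75 dB of GR.
B: 22.8 dB over, compressed to 7.6 dB over, so 15.2 dB of GR.
A reduces 0.55 dB more.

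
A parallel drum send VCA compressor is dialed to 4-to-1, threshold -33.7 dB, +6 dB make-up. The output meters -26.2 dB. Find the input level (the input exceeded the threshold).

Before make-up, the level was -26.2 − 6 = -32.2 dB.
Post-compression overshoot = -32.2 − (-33.7) = 1.5 dB.
Before 4:1 compression the overshoot was 1.5 × 4 = 6 dB, so input = -33.7 + 6 = -27.7 dB.

-27.7 dB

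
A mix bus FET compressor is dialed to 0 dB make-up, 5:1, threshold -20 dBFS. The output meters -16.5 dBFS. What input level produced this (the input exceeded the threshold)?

That's 3.5 dB above the -20 dBFS threshold.
Input overshoot = R × output overshoot = 17.5 dB → input = -20 + 17.5 = -2.5 dBFS.

-2.5 dBFS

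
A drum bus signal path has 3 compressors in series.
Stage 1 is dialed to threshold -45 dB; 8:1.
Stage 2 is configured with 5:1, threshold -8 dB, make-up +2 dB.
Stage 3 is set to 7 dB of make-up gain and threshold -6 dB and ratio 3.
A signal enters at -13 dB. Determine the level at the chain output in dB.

-32 dB

Stage 1: 32 dB above -45 dB, reduced 8:1 to 4 dB above → -41 dB.
Stage 2: -41 dB ≤ -8 dB, so stage 2 doesn't engage; make-up brings it to -39 dB.
Stage 3: -39 dB is at or below the -6 dB threshold — no compression; make-up brings it to -32 dB.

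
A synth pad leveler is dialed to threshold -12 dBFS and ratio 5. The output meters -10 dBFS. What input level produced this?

That's 2 dB above the -12 dBFS threshold.
Undo the ratio: input overshoot = 2 × 5 = 10 dB, giving input = -2 dBFS.

-2 dBFS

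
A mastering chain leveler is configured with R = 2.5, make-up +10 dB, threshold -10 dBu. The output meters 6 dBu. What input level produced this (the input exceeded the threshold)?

Stripping the +10 dB make-up gives -4 dBu at the gain stage.
The compressed level sits -4 − (-10) = 6 dB over threshold.
Before 2.5:1 compression the overshoot was 6 × 2.5 = 15 dB, so input = -10 + 15 = 5 dBu.

5 dBu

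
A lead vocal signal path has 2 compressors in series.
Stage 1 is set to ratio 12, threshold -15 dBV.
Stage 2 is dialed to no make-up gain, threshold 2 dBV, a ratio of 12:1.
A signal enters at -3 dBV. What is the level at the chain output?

-14 dBV

Stage 1: 12 dB above -15 dBV, reduced 12:1 to 1 dB above → -14 dBV.
Stage 2: below threshold (-14 ≤ 2); passes unchanged; output -14 dBV.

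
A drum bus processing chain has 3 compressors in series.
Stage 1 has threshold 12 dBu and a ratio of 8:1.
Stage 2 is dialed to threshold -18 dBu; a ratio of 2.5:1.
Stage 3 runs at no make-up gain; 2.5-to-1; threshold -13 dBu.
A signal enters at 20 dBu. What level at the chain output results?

Stage 1: 20 dBu is 8 dB over 12 dBu; at 8:1 that becomes 1 dB over, giving 13 dBu.
Stage 2: overshoot 31 dB → 31/2.5 = 12.4 dB → -5.6 dBu.
Stage 3: overshoot 7.4 dB → 7.4/2.5 = 2.96 dB → -10.04 dBu.

-10.04 dBu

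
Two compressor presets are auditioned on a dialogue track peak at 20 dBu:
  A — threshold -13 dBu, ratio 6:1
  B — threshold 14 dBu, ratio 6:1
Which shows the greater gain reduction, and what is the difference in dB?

A: 33 dB over, compressed to 5.5 dB over, so 27.5 dB of GR.
B: 6 dB over, compressed to 1 dB over, so 5 dB of GR.
Difference: 22.5 dB in favour of A.

A, by 22.5 dB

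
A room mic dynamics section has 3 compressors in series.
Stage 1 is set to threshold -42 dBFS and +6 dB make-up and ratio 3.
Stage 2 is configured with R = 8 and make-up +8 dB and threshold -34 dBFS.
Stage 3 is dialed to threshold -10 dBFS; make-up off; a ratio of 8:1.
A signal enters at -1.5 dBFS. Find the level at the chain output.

Stage 1: 40.5 dB above -42 dBFS, reduced 3:1 to 13.5 dB above → -28.5 dBFS; +6 dB make-up → -22.5 dBFS.
Stage 2: 11.5 dB above -34 dBFS, reduced 8:1 to 1.4375 dB above → -32.5625 dBFS; +8 dB make-up → -24.5625 dBFS.
Stage 3: below threshold (-24.5625 ≤ -10); passes unchanged; output -24.5625 dBFS.

-24.5625 dBFS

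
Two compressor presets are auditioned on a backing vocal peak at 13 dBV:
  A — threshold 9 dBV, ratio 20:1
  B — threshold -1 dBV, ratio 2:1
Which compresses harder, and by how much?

A: GR = 4 − 4/20 = 3.8 dB.
B: GR = 14 − 14/2 = 7 dB.
B applies 3.2 dB more gain reduction.

B, by 3.2 dB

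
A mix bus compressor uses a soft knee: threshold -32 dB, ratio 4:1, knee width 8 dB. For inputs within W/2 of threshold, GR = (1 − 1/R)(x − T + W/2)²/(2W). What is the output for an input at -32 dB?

-32.75 dB

x − T + W/2 = -32 − (-32) + 4 = 4.
GR = (1 − 1/4) × 4² / 16 = 0.75 × 16 / 16 = 0.75 dB.
Output = -32 − 0.75 = -32.75 dB.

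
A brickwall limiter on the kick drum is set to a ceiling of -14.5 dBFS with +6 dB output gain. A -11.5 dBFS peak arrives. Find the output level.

A brickwall limiter is an ∞:1 compressor: any input above the ceiling is clamped to -14.5 dBFS.
Output gain then adds 6 dB: -14.5 + 6 = -8.5 dBFS.

-8.5 dBFS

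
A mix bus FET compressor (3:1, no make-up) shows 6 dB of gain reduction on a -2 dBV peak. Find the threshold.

-11 dBV

Let T be the threshold. Output overshoot = (input overshoot)/R, so -8 − T = (-2 − T)/3.
3·(-8 − T) = -2 − T → 2·T = -24 − (-2) = -22.
T = -22/2 = -11 dBV.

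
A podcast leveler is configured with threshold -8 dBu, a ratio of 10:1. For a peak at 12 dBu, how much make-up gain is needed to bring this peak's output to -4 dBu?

Overshoot 20 dB → 20/10 = 2 dB after compression, so the compressed level is -8 + 2 = -6 dBu.
Make-up = target − compressed = -4 − (-6) = 2 dB.

2 dB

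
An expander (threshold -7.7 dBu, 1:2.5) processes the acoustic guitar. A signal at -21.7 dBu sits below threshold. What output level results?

-42.7 dBu

Undershoot = (-7.7) − (-21.7) = 14 dB.
At 1:2.5, that expands to 35 dB under threshold.
Output = -7.7 − 35 = -42.7 dBu.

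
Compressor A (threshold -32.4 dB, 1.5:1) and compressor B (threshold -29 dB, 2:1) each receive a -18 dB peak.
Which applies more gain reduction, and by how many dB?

A: GR = 14.4 − 14.4/1.5 = 4.8 dB.
B: GR = 11 − 11/2 = 5.5 dB.
Difference: 0.7 dB in favour of B.

B, by 0.7 dB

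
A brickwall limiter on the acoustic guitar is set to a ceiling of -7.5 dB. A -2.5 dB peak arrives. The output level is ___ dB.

At ∞:1, everything above -7.5 dB is held at the ceiling.

-7.5 dB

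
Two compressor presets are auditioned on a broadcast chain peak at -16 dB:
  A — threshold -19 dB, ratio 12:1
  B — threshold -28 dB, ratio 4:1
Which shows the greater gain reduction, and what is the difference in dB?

A: overshoot 3 dB → output overshoot 0.25 dB → GR 2.75 dB.
B: overshoot 12 dB → output overshoot 3 dB → GR 9 dB.
B reduces 6.25 dB more.

B, by 6.25 dB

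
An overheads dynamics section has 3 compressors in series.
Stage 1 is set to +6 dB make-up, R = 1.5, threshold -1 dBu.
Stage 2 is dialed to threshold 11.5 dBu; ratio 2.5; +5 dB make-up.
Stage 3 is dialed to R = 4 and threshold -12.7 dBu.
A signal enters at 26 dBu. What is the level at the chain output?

-4.25 dBu

Stage 1: 27 dB above -1 dBu, reduced 1.5:1 to 18 dB above → 17 dBu; +6 dB make-up → 23 dBu.
Stage 2: 23 dBu is 11.5 dB over 11.5 dBu; at 2.5:1 that becomes 4.6 dB over, giving 16.1 dBu; +5 dB make-up → 21.1 dBu.
Stage 3: 33.8 dB above -12.7 dBu, reduced 4:1 to 8.45 dB above → -4.25 dBu.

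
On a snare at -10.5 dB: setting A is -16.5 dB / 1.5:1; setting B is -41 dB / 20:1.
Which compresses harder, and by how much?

B, by 26.975 dB

A: GR = 6 − 6/1.5 = 2 dB.
B: GR = 30.5 − 30.5/20 = 28.975 dB.
B applies 26.975 dB more gain reduction.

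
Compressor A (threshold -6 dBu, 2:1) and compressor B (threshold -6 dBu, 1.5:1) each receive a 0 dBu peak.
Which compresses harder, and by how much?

A, by 1 dB

A: GR = 6 − 6/2 = 3 dB.
B: GR = 6 − 6/1.5 = 2 dB.
Difference: 1 dB in favour of A.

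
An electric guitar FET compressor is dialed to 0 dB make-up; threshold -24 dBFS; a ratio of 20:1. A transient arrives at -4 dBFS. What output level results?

-4 dBFS sits 20 dB over threshold.
At 20:1 the overshoot is divided by 20, leaving 1 dB above threshold.
Output = -24 + 1 = -23 dBFS.

-23 dBFS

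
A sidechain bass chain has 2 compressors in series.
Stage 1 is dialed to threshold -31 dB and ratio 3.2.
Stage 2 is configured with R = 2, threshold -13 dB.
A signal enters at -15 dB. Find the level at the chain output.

-26 dB

Stage 1: 16 dB above -31 dB, reduced 3.2:1 to 5 dB above → -26 dB.
Stage 2: -26 dB ≤ -13 dB, so stage 2 doesn't engage; output -26 dB.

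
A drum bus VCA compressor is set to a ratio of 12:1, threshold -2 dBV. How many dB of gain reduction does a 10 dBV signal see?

11 dB

Overshoot = 10 − (-2) = 12 dB.
After 12:1 compression the overshoot becomes 12/12 = 1 dB.
GR = overshoot in − overshoot out = 12 − 1 = 11 dB.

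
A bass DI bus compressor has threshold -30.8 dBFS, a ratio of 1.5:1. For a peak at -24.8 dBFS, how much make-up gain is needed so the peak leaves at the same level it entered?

2 dB

Without make-up, output = threshold + overshoot/1.5 = -30.8 + 4 = -26.8 dBFS.
Gap to target: 2 dB.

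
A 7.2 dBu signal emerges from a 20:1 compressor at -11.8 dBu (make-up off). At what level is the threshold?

-12.8 dBu

Input is 20 dB above T (since output overshoot × R = input overshoot: (-11.8 − T)·20 = 7.2 − T gives T = -12.8 dBu).
Check: -12.8 + (7.2 − (-12.8))/20 = -12.8 + 1 = -11.8 dBu. ✓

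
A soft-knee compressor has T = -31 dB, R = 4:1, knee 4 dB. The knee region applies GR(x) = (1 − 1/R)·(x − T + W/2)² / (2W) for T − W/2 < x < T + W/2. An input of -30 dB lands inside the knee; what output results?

x − T + W/2 = -30 − (-31) + 2 = 3.
GR = (1 − 1/4) × 3² / 8 = 0.75 × 9 / 8 = 0.84375 dB.
Output = -30 − 0.84375 = -30.84375 dB.

-30.84375 dB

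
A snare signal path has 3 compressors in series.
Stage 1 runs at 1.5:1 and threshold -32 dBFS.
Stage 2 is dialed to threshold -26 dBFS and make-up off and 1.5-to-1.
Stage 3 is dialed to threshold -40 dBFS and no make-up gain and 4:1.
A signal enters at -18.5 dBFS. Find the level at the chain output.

-36 dBFS

Stage 1: overshoot 13.5 dB → 13.5/1.5 = 9 dB → -23 dBFS.
Stage 2: 3 dB above -26 dBFS, reduced 1.5:1 to 2 dB above → -24 dBFS.
Stage 3: -24 dBFS is 16 dB over -40 dBFS; at 4:1 that becomes 4 dB over, giving -36 dBFS.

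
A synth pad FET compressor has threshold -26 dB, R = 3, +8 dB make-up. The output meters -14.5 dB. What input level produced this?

-15.5 dB

Stripping the +8 dB make-up gives -22.5 dB at the gain stage.
That's 3.5 dB above the -26 dB threshold.
Before 3:1 compression the overshoot was 3.5 × 3 = 10.5 dB, so input = -26 + 10.5 = -15.5 dB.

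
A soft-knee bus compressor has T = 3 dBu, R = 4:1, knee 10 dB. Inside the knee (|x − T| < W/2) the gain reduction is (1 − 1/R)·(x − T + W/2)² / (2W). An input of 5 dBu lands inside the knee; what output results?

3.1625 dBu

x − T + W/2 = 5 − 3 + 5 = 7.
GR = (1 − 1/4) × 7² / 20 = 0.75 × 49 / 20 = 1.8375 dB.
Output = 5 − 1.8375 = 3.1625 dBu.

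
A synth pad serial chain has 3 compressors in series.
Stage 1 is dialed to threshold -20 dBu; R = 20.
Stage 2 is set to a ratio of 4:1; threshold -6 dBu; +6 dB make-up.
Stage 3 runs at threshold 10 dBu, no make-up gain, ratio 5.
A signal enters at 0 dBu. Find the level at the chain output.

Stage 1: overshoot 20 dB → 20/20 = 1 dB → -19 dBu.
Stage 2: -19 dBu is at or below the -6 dBu threshold — no compression; make-up brings it to -13 dBu.
Stage 3: -13 dBu is at or below the 10 dBu threshold — no compression; output -13 dBu.

-13 dBu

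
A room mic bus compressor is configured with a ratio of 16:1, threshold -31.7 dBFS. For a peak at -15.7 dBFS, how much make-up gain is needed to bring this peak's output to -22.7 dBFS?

The peak compresses to -31.7 + 16/16 = -30.7 dBFS.
To reach -22.7 dBFS requires -22.7 − (-30.7) = 8 dB of make-up.

8 dB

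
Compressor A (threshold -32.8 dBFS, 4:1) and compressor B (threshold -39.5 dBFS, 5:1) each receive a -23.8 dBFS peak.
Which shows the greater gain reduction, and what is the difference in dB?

B, by 5.81 dB

A: GR = 9 − 9/4 = 6.75 dB.
B: GR = 15.7 − 15.7/5 = 12.56 dB.
B reduces 5.81 dB more.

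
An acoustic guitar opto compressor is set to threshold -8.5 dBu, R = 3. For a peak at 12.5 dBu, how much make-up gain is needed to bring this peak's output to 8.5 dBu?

Overshoot 21 dB → 21/3 = 7 dB after compression, so the compressed level is -8.5 + 7 = -1.5 dBu.
Make-up = target − compressed = 8.5 − (-1.5) = 10 dB.

10 dB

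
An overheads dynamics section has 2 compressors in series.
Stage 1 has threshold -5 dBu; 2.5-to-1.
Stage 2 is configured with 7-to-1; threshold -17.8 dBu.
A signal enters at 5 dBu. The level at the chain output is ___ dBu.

Stage 1: overshoot 10 dB → 10/2.5 = 4 dB → -1 dBu.
Stage 2: overshoot 16.8 dB → 16.8/7 = 2.4 dB → -15.4 dBu.

-15.4 dBu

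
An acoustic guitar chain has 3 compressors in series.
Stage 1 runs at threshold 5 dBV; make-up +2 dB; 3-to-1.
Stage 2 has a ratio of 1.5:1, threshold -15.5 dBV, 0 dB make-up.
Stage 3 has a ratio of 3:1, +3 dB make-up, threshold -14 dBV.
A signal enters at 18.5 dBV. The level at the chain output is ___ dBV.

-5.5 dBV

Stage 1: 18.5 dBV is 13.5 dB over 5 dBV; at 3:1 that becomes 4.5 dB over, giving 9.5 dBV; +2 dB make-up → 11.5 dBV.
Stage 2: overshoot 27 dB → 27/1.5 = 18 dB → 2.5 dBV.
Stage 3: 2.5 dBV is 16.5 dB over -14 dBV; at 3:1 that becomes 5.5 dB over, giving -8.5 dBV; +3 dB make-up → -5.5 dBV.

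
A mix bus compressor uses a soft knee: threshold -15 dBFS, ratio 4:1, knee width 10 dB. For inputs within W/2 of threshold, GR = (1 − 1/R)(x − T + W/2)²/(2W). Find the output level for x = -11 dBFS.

-14.0375 dBFS

x − T + W/2 = -11 − (-15) + 5 = 9.
GR = (1 − 1/4) × 9² / 20 = 0.75 × 81 / 20 = 3.0375 dB.
Output = -11 − 3.0375 = -14.0375 dBFS.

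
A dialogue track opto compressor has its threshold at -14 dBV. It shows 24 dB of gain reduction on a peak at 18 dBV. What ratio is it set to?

4:1

Input overshoot = 18 − (-14) = 32 dB.
Output overshoot = 32 − 24 = 8 dB.
Ratio = input overshoot / output overshoot = 32 / 8 = 4.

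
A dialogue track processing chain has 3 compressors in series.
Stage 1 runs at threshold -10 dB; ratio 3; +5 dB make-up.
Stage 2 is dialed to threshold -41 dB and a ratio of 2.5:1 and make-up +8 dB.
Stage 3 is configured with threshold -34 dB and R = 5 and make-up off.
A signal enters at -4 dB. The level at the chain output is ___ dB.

-30.76 dB

Stage 1: 6 dB above -10 dB, reduced 3:1 to 2 dB above → -8 dB; +5 dB make-up → -3 dB.
Stage 2: overshoot 38 dB → 38/2.5 = 15.2 dB → -25.8 dB; +8 dB make-up → -17.8 dB.
Stage 3: -17.8 dB is 16.2 dB over -34 dB; at 5:1 that becomes 3.24 dB over, giving -30.76 dB.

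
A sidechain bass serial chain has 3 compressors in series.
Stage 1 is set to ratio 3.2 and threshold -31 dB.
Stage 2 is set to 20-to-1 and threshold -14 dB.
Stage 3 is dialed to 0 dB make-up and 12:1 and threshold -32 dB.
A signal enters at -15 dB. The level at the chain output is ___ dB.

-31.5 dB

Stage 1: overshoot 16 dB → 16/3.2 = 5 dB → -26 dB.
Stage 2: -26 dB ≤ -14 dB, so stage 2 doesn't engage; output -26 dB.
Stage 3: overshoot 6 dB → 6/12 = 0.5 dB → -31.5 dB.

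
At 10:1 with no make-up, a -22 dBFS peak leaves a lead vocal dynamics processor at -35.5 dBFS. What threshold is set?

Input is 15 dB above T (since output overshoot × R = input overshoot: (-35.5 − T)·10 = -22 − T gives T = -37 dBFS).
Check: -37 + (-22 − (-37))/10 = -37 + 1.5 = -35.5 dBFS. ✓

-37 dBFS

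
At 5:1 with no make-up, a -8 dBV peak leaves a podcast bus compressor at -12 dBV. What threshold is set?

-13 dBV

Gain reduction = -8 − (-12) = 4 dB; output overshoot = GR / (R − 1) = 4 / 4 = 1 dB.
Threshold = output − output overshoot = -12 − 1 = -13 dBV.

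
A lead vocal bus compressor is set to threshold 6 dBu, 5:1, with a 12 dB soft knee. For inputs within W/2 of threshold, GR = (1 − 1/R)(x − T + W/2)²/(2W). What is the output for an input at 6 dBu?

x − T + W/2 = 6 − 6 + 6 = 6.
GR = (1 − 1/5) × 6² / 24 = 0.8 × 36 / 24 = 1.2 dB.
Output = 6 − 1.2 = 4.8 dBu.

4.8 dBu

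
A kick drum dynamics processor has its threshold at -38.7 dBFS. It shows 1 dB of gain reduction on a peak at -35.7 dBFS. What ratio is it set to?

1.5:1

Input overshoot = -35.7 − (-38.7) = 3 dB.
Output overshoot = 3 − 1 = 2 dB.
Ratio = input overshoot / output overshoot = 3 / 2 = 1.5.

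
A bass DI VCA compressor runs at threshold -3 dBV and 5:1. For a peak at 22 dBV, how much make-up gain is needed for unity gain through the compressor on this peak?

20 dB

Overshoot 25 dB → 25/5 = 5 dB after compression, so the compressed level is -3 + 5 = 2 dBV.
Make-up = target − compressed = 22 − 2 = 20 dB.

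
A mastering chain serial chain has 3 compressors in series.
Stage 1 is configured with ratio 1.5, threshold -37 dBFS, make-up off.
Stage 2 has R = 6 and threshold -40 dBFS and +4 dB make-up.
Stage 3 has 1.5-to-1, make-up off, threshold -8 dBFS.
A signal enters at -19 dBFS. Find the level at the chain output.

-33.5 dBFS

Stage 1: 18 dB above -37 dBFS, reduced 1.5:1 to 12 dB above → -25 dBFS.
Stage 2: 15 dB above -40 dBFS, reduced 6:1 to 2.5 dB above → -37.5 dBFS; +4 dB make-up → -33.5 dBFS.
Stage 3: below threshold (-33.5 ≤ -8); passes unchanged; output -33.5 dBFS.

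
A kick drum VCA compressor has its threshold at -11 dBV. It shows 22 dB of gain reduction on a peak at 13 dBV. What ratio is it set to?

12:1

Input overshoot = 13 − (-11) = 24 dB.
Output overshoot = 24 − 22 = 2 dB.
Ratio = input overshoot / output overshoot = 24 / 2 = 12.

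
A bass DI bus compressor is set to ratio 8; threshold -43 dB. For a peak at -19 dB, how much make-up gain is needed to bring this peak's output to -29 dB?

Overshoot 24 dB → 24/8 = 3 dB after compression, so the compressed level is -43 + 3 = -40 dB.
Make-up = target − compressed = -29 − (-40) = 11 dB.

11 dB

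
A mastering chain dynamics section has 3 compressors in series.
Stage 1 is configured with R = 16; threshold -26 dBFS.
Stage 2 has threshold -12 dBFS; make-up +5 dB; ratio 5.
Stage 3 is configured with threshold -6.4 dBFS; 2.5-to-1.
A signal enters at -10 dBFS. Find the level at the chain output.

-20 dBFS

Stage 1: -10 dBFS is 16 dB over -26 dBFS; at 16:1 that becomes 1 dB over, giving -25 dBFS.
Stage 2: below threshold (-25 ≤ -12); passes unchanged; make-up brings it to -20 dBFS.
Stage 3: below threshold (-20 ≤ -6.4); passes unchanged; output -20 dBFS.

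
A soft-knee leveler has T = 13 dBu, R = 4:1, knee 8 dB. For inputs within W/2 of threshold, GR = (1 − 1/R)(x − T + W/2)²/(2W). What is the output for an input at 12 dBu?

x − T + W/2 = 12 − 13 + 4 = 3.
GR = (1 − 1/4) × 3² / 16 = 0.75 × 9 / 16 = 0.421875 dB.
Output = 12 − 0.421875 = 11.578125 dBu.

11.578125 dBu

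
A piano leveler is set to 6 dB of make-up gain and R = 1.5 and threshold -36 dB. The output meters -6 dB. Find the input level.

0 dB

Before make-up, the level was -6 − 6 = -12 dB.
The compressed level sits -12 − (-36) = 24 dB over threshold.
Input overshoot = R × output overshoot = 36 dB → input = -36 + 36 = 0 dB.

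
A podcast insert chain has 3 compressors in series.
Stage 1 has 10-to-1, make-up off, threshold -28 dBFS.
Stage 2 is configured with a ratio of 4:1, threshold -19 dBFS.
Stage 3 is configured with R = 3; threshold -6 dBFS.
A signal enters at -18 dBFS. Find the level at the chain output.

Stage 1: 10 dB above -28 dBFS, reduced 10:1 to 1 dB above → -27 dBFS.
Stage 2: -27 dBFS ≤ -19 dBFS, so stage 2 doesn't engage; output -27 dBFS.
Stage 3: -27 dBFS is at or below the -6 dBFS threshold — no compression; output -27 dBFS.

-27 dBFS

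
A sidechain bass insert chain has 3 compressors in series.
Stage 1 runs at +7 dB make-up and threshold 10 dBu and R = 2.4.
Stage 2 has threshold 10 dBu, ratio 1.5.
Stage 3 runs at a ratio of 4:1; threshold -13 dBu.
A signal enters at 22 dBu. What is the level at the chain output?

-5.25 dBu

Stage 1: 12 dB above 10 dBu, reduced 2.4:1 to 5 dB above → 15 dBu; +7 dB make-up → 22 dBu.
Stage 2: overshoot 12 dB → 12/1.5 = 8 dB → 18 dBu.
Stage 3: overshoot 31 dB → 31/4 = 7.75 dB → -5.25 dBu.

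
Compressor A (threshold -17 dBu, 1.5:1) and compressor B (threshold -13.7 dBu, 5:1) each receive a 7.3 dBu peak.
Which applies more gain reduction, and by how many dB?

B, by 8.7 dB

A: overshoot 24.3 dB → output overshoot 16.2 dB → GR 8.1 dB.
B: overshoot 21 dB → output overshoot 4.2 dB → GR 16.8 dB.
B reduces 8.7 dB more.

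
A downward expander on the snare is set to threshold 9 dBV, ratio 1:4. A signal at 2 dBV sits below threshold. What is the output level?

-19 dBV

Undershoot = 9 − 2 = 7 dB.
At 1:4, that expands to 28 dB under threshold.
Output = 9 − 28 = -19 dBV.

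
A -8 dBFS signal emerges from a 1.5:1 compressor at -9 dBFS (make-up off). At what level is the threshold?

-11 dBFS

Let T be the threshold. Output overshoot = (input overshoot)/R, so -9 − T = (-8 − T)/1.5.
1.5·(-9 − T) = -8 − T → 0.5·T = -13.5 − (-8) = -5.5.
T = -5.5/0.5 = -11 dBFS.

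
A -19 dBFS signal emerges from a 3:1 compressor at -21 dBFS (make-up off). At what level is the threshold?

-22 dBFS

Let T be the threshold. Output overshoot = (input overshoot)/R, so -21 − T = (-19 − T)/3.
3·(-21 − T) = -19 − T → 2·T = -63 − (-19) = -44.
T = -44/2 = -22 dBFS.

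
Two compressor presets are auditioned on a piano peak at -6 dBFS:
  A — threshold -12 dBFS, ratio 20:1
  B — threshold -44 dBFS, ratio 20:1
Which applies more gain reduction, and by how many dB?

A: 6 dB over, compressed to 0.3 dB over, so 5.7 dB of GR.
B: 38 dB over, compressed to 1.9 dB over, so 36.1 dB of GR.
B applies 30.4 dB more gain reduction.

B, by 30.4 dB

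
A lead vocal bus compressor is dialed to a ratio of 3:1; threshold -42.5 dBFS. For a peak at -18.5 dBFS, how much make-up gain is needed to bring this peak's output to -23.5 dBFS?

The peak compresses to -42.5 + 24/3 = -34.5 dBFS.
To reach -23.5 dBFS requires -23.5 − (-34.5) = 11 dB of make-up.

11 dB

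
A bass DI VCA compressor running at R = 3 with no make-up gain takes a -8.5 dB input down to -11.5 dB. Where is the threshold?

-13 dB

Gain reduction = -8.5 − (-11.5) = 3 dB; output overshoot = GR / (R − 1) = 3 / 2 = 1.5 dB.
Threshold = output − output overshoot = -11.5 − 1.5 = -13 dB.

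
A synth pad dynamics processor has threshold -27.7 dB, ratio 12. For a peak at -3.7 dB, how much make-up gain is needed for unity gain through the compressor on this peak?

Overshoot 24 dB → 24/12 = 2 dB after compression, so the compressed level is -27.7 + 2 = -25.7 dB.
Make-up = target − compressed = -3.7 − (-25.7) = 22 dB.

22 dB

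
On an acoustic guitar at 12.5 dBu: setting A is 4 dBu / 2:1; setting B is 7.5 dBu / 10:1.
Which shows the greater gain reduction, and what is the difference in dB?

B, by 0.25 dB

A: overshoot 8.5 dB → output overshoot 4.25 dB → GR 4.25 dB.
B: overshoot 5 dB → output overshoot 0.5 dB → GR 4.5 dB.
B applies 0.25 dB more gain reduction.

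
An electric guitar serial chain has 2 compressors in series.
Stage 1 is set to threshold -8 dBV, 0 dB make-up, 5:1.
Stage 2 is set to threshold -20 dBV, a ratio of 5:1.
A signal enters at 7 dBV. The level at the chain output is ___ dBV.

-17 dBV

Stage 1: overshoot 15 dB → 15/5 = 3 dB → -5 dBV.
Stage 2: -5 dBV is 15 dB over -20 dBV; at 5:1 that becomes 3 dB over, giving -17 dBV.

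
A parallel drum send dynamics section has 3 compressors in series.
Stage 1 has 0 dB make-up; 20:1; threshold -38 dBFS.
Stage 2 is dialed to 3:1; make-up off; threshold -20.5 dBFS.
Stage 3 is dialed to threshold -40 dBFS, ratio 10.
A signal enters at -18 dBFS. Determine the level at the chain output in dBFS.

Stage 1: -18 dBFS is 20 dB over -38 dBFS; at 20:1 that becomes 1 dB over, giving -37 dBFS.
Stage 2: -37 dBFS is at or below the -20.5 dBFS threshold — no compression; output -37 dBFS.
Stage 3: 3 dB above -40 dBFS, reduced 10:1 to 0.3 dB above → -39.7 dBFS.

-39.7 dBFS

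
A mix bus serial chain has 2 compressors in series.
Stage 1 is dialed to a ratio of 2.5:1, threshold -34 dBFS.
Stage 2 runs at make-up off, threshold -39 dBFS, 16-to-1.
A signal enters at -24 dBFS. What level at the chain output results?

-38.4375 dBFS

Stage 1: overshoot 10 dB → 10/2.5 = 4 dB → -30 dBFS.
Stage 2: -30 dBFS is 9 dB over -39 dBFS; at 16:1 that becomes 0.5625 dB over, giving -38.4375 dBFS.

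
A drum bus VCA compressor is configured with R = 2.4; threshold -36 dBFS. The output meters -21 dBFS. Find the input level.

Post-compression overshoot = -21 − (-36) = 15 dB.
Before 2.4:1 compression the overshoot was 15 × 2.4 = 36 dB, so input = -36 + 36 = 0 dBFS.

0 dBFS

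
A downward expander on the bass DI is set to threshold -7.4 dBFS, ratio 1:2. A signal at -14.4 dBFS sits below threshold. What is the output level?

Below threshold, a 1:2 expander applies gain = (2−1)×(T − x) of attenuation.
(2−1) × 7 = 7 dB, so output = -14.4 − 7 = -21.4 dBFS.

-21.4 dBFS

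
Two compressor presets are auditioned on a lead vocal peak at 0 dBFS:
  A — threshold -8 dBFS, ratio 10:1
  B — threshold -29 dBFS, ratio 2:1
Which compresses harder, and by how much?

B, by 7.3 dB

A: overshoot 8 dB → output overshoot 0.8 dB → GR 7.2 dB.
B: overshoot 29 dB → output overshoot 14.5 dB → GR 14.5 dB.
B reduces 7.3 dB more.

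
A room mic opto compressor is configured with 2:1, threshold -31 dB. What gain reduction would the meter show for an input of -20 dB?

-20 dB exceeds the threshold by 11 dB.
At 2:1, output sits 11/2 = 5.5 dB above threshold.
Gain reduction = 11 − 5.5 = 5.5 dB.

5.5 dB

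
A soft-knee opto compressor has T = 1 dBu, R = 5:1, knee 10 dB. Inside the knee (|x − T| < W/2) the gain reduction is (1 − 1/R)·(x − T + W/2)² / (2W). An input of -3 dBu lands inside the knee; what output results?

-3.04 dBu

x − T + W/2 = -3 − 1 + 5 = 1.
GR = (1 − 1/5) × 1² / 20 = 0.8 × 1 / 20 = 0.04 dB.
Output = -3 − 0.04 = -3.04 dBu.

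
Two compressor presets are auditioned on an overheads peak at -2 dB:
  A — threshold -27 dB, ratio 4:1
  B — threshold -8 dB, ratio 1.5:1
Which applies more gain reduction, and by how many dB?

A, by 16.75 dB

A: overshoot 25 dB → output overshoot 6.25 dB → GR 18.75 dB.
B: overshoot 6 dB → output overshoot 4 dB → GR 2 dB.
A applies 16.75 dB more gain reduction.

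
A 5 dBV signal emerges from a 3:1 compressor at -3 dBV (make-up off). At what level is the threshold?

Input is 12 dB above T (since output overshoot × R = input overshoot: (-3 − T)·3 = 5 − T gives T = -7 dBV).
Check: -7 + (5 − (-7))/3 = -7 + 4 = -3 dBV. ✓

-7 dBV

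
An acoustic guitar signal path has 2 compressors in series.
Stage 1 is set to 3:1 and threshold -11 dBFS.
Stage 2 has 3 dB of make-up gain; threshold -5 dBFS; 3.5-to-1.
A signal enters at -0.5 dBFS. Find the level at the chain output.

Stage 1: -0.5 dBFS is 10.5 dB over -11 dBFS; at 3:1 that becomes 3.5 dB over, giving -7.5 dBFS.
Stage 2: -7.5 dBFS is at or below the -5 dBFS threshold — no compression; make-up brings it to -4.5 dBFS.

-4.5 dBFS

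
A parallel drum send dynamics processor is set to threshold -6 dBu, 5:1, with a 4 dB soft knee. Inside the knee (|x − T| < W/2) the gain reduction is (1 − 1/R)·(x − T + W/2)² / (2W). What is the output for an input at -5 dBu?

x − T + W/2 = -5 − (-6) + 2 = 3.
GR = (1 − 1/5) × 3² / 8 = 0.8 × 9 / 8 = 0.9 dB.
Output = -5 − 0.9 = -5.9 dBu.

-5.9 dBu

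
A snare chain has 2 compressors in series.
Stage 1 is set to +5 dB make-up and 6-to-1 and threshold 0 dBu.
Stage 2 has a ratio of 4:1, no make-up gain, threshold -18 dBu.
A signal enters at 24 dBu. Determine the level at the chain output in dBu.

Stage 1: 24 dBu is 24 dB over 0 dBu; at 6:1 that becomes 4 dB over, giving 4 dBu; +5 dB make-up → 9 dBu.
Stage 2: overshoot 27 dB → 27/4 = 6.75 dB → -11.25 dBu.

-11.25 dBu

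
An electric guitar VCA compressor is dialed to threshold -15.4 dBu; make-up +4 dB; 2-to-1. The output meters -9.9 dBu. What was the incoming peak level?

Remove make-up: -9.9 − 4 = -13.9 dBu.
That's 1.5 dB above the -15.4 dBu threshold.
Input overshoot = R × output overshoot = 3 dB → input = -15.4 + 3 = -12.4 dBu.

-12.4 dBu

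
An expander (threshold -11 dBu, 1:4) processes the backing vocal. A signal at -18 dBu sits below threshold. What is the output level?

Undershoot = (-11) − (-18) = 7 dB.
At 1:4, that expands to 28 dB under threshold.
Output = -11 − 28 = -39 dBu.

-39 dBu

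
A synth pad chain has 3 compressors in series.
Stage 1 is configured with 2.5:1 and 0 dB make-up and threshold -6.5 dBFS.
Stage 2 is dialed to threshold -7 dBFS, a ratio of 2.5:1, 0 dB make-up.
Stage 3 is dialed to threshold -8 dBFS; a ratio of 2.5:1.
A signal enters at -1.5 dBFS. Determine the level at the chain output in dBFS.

-7.2 dBFS

Stage 1: overshoot 5 dB → 5/2.5 = 2 dB → -4.5 dBFS.
Stage 2: overshoot 2.5 dB → 2.5/2.5 = 1 dB → -6 dBFS.
Stage 3: 2 dB above -8 dBFS, reduced 2.5:1 to 0.8 dB above → -7.2 dBFS.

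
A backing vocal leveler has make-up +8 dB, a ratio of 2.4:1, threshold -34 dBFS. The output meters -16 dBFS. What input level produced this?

-10 dBFS

Stripping the +8 dB make-up gives -24 dBFS at the gain stage.
That's 10 dB above the -34 dBFS threshold.
Input overshoot = R × output overshoot = 24 dB → input = -34 + 24 = -10 dBFS.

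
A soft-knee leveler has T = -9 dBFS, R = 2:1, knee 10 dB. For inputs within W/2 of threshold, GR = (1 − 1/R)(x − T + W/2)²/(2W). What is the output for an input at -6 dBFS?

x − T + W/2 = -6 − (-9) + 5 = 8.
GR = (1 − 1/2) × 8² / 20 = 0.5 × 64 / 20 = 1.6 dB.
Output = -6 − 1.6 = -7.6 dBFS.

-7.6 dBFS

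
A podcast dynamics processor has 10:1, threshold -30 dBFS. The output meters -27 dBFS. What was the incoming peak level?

That's 3 dB above the -30 dBFS threshold.
Undo the ratio: input overshoot = 3 × 10 = 30 dB, giving input = 0 dBFS.

0 dBFS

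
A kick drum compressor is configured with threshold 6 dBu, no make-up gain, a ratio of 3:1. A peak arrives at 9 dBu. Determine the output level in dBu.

7 dBu

9 dBu sits 3 dB over threshold.
At 3:1 the overshoot is divided by 3, leaving 1 dB above threshold.
Output = 6 + 1 = 7 dBu.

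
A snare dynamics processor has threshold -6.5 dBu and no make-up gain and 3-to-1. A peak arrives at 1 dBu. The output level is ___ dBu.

-4 dBu

1 dBu sits 7.5 dB over threshold.
At 3:1 the overshoot is divided by 3, leaving 2.5 dB above threshold.
That puts the output at -4 dBu.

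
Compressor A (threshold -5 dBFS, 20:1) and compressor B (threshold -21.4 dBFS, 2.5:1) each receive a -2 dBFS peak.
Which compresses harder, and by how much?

A: 3 dB over, compressed to 0.15 dB over, so 2.85 dB of GR.
B: 19.4 dB over, compressed to 7.76 dB over, so 11.64 dB of GR.
Difference: 8.79 dB in favour of B.

B, by 8.79 dB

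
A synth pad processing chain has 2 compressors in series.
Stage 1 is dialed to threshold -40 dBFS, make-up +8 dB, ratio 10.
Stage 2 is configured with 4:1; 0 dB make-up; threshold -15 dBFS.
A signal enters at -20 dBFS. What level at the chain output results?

-30 dBFS

Stage 1: 20 dB above -40 dBFS, reduced 10:1 to 2 dB above → -38 dBFS; +8 dB make-up → -30 dBFS.
Stage 2: -30 dBFS is at or below the -15 dBFS threshold — no compression; output -30 dBFS.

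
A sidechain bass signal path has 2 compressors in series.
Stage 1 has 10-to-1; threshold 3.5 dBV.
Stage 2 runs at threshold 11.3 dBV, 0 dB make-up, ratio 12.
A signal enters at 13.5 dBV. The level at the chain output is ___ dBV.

Stage 1: overshoot 10 dB → 10/10 = 1 dB → 4.5 dBV.
Stage 2: 4.5 dBV is at or below the 11.3 dBV threshold — no compression; output 4.5 dBV.

4.5 dBV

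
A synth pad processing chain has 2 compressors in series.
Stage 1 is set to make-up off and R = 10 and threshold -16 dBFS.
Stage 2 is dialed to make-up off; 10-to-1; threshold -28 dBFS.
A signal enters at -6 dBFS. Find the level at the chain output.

-26.7 dBFS

Stage 1: -6 dBFS is 10 dB over -16 dBFS; at 10:1 that becomes 1 dB over, giving -15 dBFS.
Stage 2: 13 dB above -28 dBFS, reduced 10:1 to 1.3 dB above → -26.7 dBFS.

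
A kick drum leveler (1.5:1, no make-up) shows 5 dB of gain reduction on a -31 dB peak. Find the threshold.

Let T be the threshold. Output overshoot = (input overshoot)/R, so -36 − T = (-31 − T)/1.5.
1.5·(-36 − T) = -31 − T → 0.5·T = -54 − (-31) = -23.
T = -23/0.5 = -46 dB.

-46 dB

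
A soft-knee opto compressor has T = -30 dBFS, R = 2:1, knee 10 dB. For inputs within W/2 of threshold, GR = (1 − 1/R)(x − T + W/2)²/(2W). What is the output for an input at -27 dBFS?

-28.6 dBFS

x − T + W/2 = -27 − (-30) + 5 = 8.
GR = (1 − 1/2) × 8² / 20 = 0.5 × 64 / 20 = 1.6 dB.
Output = -27 − 1.6 = -28.6 dBFS.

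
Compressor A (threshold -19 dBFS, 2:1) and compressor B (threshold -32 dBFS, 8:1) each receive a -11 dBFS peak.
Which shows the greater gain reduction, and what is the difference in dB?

A: GR = 8 − 8/2 = 4 dB.
B: GR = 21 − 21/8 = 18.375 dB.
Difference: 14.375 dB in favour of B.

B, by 14.375 dB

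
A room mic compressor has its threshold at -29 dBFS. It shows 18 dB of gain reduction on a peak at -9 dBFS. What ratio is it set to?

10:1

Input overshoot = -9 − (-29) = 20 dB.
Output overshoot = 20 − 18 = 2 dB.
Ratio = input overshoot / output overshoot = 20 / 2 = 10.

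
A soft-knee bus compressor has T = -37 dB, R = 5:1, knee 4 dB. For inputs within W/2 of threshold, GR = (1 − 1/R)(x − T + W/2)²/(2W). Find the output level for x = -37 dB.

-37.4 dB

x − T + W/2 = -37 − (-37) + 2 = 2.
GR = (1 − 1/5) × 2² / 8 = 0.8 × 4 / 8 = 0.4 dB.
Output = -37 − 0.4 = -37.4 dB.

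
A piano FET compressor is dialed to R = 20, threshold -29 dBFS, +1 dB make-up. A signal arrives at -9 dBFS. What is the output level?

-27 dBFS

Overshoot: -9 − (-29) = 20 dB.
At 20:1 the overshoot is divided by 20, leaving 1 dB above threshold.
So the level is -29 + 1 = -28 dBFS; make-up adds 1 dB, giving -27 dBFS.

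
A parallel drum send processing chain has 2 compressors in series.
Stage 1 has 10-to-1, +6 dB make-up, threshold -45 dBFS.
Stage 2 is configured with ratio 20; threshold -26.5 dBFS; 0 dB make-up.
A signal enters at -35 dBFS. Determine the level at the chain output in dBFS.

Stage 1: -35 dBFS is 10 dB over -45 dBFS; at 10:1 that becomes 1 dB over, giving -44 dBFS; +6 dB make-up → -38 dBFS.
Stage 2: -38 dBFS ≤ -26.5 dBFS, so stage 2 doesn't engage; output -38 dBFS.

-38 dBFS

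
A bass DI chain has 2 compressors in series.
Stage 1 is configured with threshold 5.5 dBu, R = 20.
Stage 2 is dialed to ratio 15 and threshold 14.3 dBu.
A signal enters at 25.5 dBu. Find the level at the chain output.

6.5 dBu

Stage 1: overshoot 20 dB → 20/20 = 1 dB → 6.5 dBu.
Stage 2: 6.5 dBu ≤ 14.3 dBu, so stage 2 doesn't engage; output 6.5 dBu.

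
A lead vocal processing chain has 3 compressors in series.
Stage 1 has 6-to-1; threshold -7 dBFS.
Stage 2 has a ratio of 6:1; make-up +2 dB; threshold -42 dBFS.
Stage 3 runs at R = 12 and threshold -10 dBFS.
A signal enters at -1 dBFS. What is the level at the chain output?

-34 dBFS

Stage 1: 6 dB above -7 dBFS, reduced 6:1 to 1 dB above → -6 dBFS.
Stage 2: overshoot 36 dB → 36/6 = 6 dB → -36 dBFS; +2 dB make-up → -34 dBFS.
Stage 3: below threshold (-34 ≤ -10); passes unchanged; output -34 dBFS.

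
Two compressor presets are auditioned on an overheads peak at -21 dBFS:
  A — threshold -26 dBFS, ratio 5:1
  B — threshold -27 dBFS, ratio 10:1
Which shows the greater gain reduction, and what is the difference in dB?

A: GR = 5 − 5/5 = 4 dB.
B: GR = 6 − 6/10 = 5.4 dB.
Difference: 1.4 dB in favour of B.

B, by 1.4 dB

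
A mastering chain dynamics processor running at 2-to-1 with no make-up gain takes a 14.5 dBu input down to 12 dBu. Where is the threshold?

Let T be the threshold. Output overshoot = (input overshoot)/R, so 12 − T = (14.5 − T)/2.
2·(12 − T) = 14.5 − T → 1·T = 24 − 14.5 = 9.5.
T = 9.5/1 = 9.5 dBu.

9.5 dBu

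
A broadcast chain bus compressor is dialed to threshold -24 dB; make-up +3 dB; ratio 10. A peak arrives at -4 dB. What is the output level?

-4 dB sits 20 dB over threshold.
At 10:1 the overshoot is divided by 10, leaving 2 dB above threshold.
That puts the output at -22 dB; make-up adds 3 dB, giving -19 dB.

-19 dB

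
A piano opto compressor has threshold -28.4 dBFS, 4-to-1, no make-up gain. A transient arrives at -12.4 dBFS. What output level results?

Overshoot: -12.4 − (-28.4) = 16 dB.
4:1 compression reduces that to 16/4 = 4 dB over.
Output = -28.4 + 4 = -24.4 dBFS.

-24.4 dBFS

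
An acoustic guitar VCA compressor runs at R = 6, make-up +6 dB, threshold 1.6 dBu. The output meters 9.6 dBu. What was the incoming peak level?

Remove make-up: 9.6 − 6 = 3.6 dBu.
The compressed level sits 3.6 − 1.6 = 2 dB over threshold.
Undo the ratio: input overshoot = 2 × 6 = 12 dB, giving input = 13.6 dBu.

13.6 dBu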